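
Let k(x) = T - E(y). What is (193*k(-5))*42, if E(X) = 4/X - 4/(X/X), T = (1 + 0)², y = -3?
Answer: 51338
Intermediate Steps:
T = 1 (T = 1² = 1)
E(X) = -4 + 4/X (E(X) = 4/X - 4/1 = 4/X - 4*1 = 4/X - 4 = -4 + 4/X)
k(x) = 19/3 (k(x) = 1 - (-4 + 4/(-3)) = 1 - (-4 + 4*(-⅓)) = 1 - (-4 - 4/3) = 1 - 1*(-16/3) = 1 + 16/3 = 19/3)
(193*k(-5))*42 = (193*(19/3))*42 = (3667/3)*42 = 51338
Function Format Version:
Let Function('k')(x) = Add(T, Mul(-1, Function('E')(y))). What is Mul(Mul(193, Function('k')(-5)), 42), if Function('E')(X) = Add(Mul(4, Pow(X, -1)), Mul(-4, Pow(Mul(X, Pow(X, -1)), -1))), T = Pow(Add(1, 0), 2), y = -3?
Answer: 51338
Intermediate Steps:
T = 1 (T = Pow(1, 2) = 1)
Function('E')(X) = Add(-4, Mul(4, Pow(X, -1))) (Function('E')(X) = Add(Mul(4, Pow(X, -1)), Mul(-4, Pow(1, -1))) = Add(Mul(4, Pow(X, -1)), Mul(-4, 1)) = Add(Mul(4, Pow(X, -1)), -4) = Add(-4, Mul(4, Pow(X, -1))))
Function('k')(x) = Rational(19, 3) (Function('k')(x) = Add(1, Mul(-1, Add(-4, Mul(4, Pow(-3, -1))))) = Add(1, Mul(-1, Add(-4, Mul(4, Rational(-1, 3))))) = Add(1, Mul(-1, Add(-4, Rational(-4, 3)))) = Add(1, Mul(-1, Rational(-16, 3))) = Add(1, Rational(16, 3)) = Rational(19, 3))
Mul(Mul(193, Function('k')(-5)), 42) = Mul(Mul(193, Rational(19, 3)), 42) = Mul(Rational(3667, 3), 42) = 51338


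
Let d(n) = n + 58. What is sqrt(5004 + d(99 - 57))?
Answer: 4*sqrt(319) ≈ 71.442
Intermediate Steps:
d(n) = 58 + n
sqrt(5004 + d(99 - 57)) = sqrt(5004 + (58 + (99 - 57))) = sqrt(5004 + (58 + 42)) = sqrt(5004 + 100) = sqrt(5104) = 4*sqrt(319)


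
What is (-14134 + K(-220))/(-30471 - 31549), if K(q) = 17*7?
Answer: 2803/12404 ≈ 0.22598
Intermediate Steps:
K(q) = 119
(-14134 + K(-220))/(-30471 - 31549) = (-14134 + 119)/(-30471 - 31549) = -14015/(-62020) = -14015*(-1/62020) = 2803/12404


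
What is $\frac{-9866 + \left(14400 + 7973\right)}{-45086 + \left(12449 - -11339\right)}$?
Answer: $- \frac{12507}{21298} \approx -0.58724$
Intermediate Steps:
$\frac{-9866 + \left(14400 + 7973\right)}{-45086 + \left(12449 - -11339\right)} = \frac{-9866 + 22373}{-45086 + \left(12449 + 11339\right)} = \frac{12507}{-45086 + 23788} = \frac{12507}{-21298} = 12507 \left(- \frac{1}{21298}\right) = - \frac{12507}{21298}$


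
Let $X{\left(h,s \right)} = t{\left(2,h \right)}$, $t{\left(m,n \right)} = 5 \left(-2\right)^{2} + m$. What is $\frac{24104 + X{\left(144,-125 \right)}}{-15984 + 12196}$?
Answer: $- \frac{12063}{1894} \approx -6.3691$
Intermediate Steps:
$t{\left(m,n \right)} = 20 + m$ ($t{\left(m,n \right)} = 5 \cdot 4 + m = 20 + m$)
$X{\left(h,s \right)} = 22$ ($X{\left(h,s \right)} = 20 + 2 = 22$)
$\frac{24104 + X{\left(144,-125 \right)}}{-15984 + 12196} = \frac{24104 + 22}{-15984 + 12196} = \frac{24126}{-3788} = 24126 \left(- \frac{1}{3788}\right) = - \frac{12063}{1894}$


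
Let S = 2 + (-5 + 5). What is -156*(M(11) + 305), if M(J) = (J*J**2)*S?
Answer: -462852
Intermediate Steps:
S = 2 (S = 2 + 0 = 2)
M(J) = 2*J**3 (M(J) = (J*J**2)*2 = J**3*2 = 2*J**3)
-156*(M(11) + 305) = -156*(2*11**3 + 305) = -156*(2*1331 + 305) = -156*(2662 + 305) = -156*2967 = -462852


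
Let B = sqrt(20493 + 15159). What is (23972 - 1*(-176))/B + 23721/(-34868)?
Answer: -23721/34868 + 12074*sqrt(8913)/8913 ≈ 127.21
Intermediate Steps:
B = 2*sqrt(8913) (B = sqrt(35652) = 2*sqrt(8913) ≈ 188.82)
(23972 - 1*(-176))/B + 23721/(-34868) = (23972 - 1*(-176))/((2*sqrt(8913))) + 23721/(-34868) = (23972 + 176)*(sqrt(8913)/17826) + 23721*(-1/34868) = 24148*(sqrt(8913)/17826) - 23721/34868 = 12074*sqrt(8913)/8913 - 23721/34868 = -23721/34868 + 12074*sqrt(8913)/8913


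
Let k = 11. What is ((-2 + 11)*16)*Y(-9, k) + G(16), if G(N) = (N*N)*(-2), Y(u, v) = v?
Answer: 1072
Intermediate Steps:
G(N) = -2*N² (G(N) = N²*(-2) = -2*N²)
((-2 + 11)*16)*Y(-9, k) + G(16) = ((-2 + 11)*16)*11 - 2*16² = (9*16)*11 - 2*256 = 144*11 - 512 = 1584 - 512 = 1072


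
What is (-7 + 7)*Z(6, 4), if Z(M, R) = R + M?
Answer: 0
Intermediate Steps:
Z(M, R) = M + R
(-7 + 7)*Z(6, 4) = (-7 + 7)*(6 + 4) = 0*10 = 0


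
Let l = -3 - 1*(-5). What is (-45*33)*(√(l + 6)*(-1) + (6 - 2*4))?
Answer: 2970 + 2970*√2 ≈ 7170.2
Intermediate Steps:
l = 2 (l = -3 + 5 = 2)
(-45*33)*(√(l + 6)*(-1) + (6 - 2*4)) = (-45*33)*(√(2 + 6)*(-1) + (6 - 2*4)) = -1485*(√8*(-1) + (6 - 8)) = -1485*((2*√2)*(-1) - 2) = -1485*(-2*√2 - 2) = -1485*(-2 - 2*√2) = 2970 + 2970*√2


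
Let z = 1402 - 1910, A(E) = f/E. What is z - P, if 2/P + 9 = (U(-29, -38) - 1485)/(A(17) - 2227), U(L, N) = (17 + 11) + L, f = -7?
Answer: -40053631/78883 ≈ -507.76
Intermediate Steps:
U(L, N) = 28 + L
A(E) = -7/E
P = -18933/78883 (P = 2/(-9 + ((28 - 29) - 1485)/(-7/17 - 2227)) = 2/(-9 + (-1 - 1485)/(-7*1/17 - 2227)) = 2/(-9 - 1486/(-7/17 - 2227)) = 2/(-9 - 1486/(-37866/17)) = 2/(-9 - 1486*(-17/37866)) = 2/(-9 + 12631/18933) = 2/(-157766/18933) = 2*(-18933/157766) = -18933/78883 ≈ -0.24001)
z = -508
z - P = -508 - 1*(-18933/78883) = -508 + 18933/78883 = -40053631/78883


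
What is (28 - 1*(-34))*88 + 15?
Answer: 5471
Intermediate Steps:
(28 - 1*(-34))*88 + 15 = (28 + 34)*88 + 15 = 62*88 + 15 = 5456 + 15 = 5471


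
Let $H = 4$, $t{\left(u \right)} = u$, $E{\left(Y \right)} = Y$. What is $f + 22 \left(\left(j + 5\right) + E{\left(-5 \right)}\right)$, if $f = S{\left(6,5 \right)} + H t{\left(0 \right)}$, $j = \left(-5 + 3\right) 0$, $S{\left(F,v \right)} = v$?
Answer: $5$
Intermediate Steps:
$j = 0$ ($j = \left(-2\right) 0 = 0$)
$f = 5$ ($f = 5 + 4 \cdot 0 = 5 + 0 = 5$)
$f + 22 \left(\left(j + 5\right) + E{\left(-5 \right)}\right) = 5 + 22 \left(\left(0 + 5\right) - 5\right) = 5 + 22 \left(5 - 5\right) = 5 + 22 \cdot 0 = 5 + 0 = 5$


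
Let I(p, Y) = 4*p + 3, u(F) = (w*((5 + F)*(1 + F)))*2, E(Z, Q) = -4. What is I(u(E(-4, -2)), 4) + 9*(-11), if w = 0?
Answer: -96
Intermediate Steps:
u(F) = 0 (u(F) = (0*((5 + F)*(1 + F)))*2 = (0*((1 + F)*(5 + F)))*2 = 0*2 = 0)
I(p, Y) = 3 + 4*p
I(u(E(-4, -2)), 4) + 9*(-11) = (3 + 4*0) + 9*(-11) = (3 + 0) - 99 = 3 - 99 = -96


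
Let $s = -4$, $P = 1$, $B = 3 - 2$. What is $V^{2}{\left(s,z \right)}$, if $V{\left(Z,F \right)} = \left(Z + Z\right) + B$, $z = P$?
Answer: $49$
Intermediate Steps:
$B = 1$
$z = 1$
$V{\left(Z,F \right)} = 1 + 2 Z$ ($V{\left(Z,F \right)} = \left(Z + Z\right) + 1 = 2 Z + 1 = 1 + 2 Z$)
$V^{2}{\left(s,z \right)} = \left(1 + 2 \left(-4\right)\right)^{2} = \left(1 - 8\right)^{2} = \left(-7\right)^{2} = 49$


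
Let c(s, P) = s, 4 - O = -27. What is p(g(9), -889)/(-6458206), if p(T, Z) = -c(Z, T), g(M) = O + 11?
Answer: -889/6458206 ≈ -0.00013765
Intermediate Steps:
O = 31 (O = 4 - 1*(-27) = 4 + 27 = 31)
g(M) = 42 (g(M) = 31 + 11 = 42)
p(T, Z) = -Z
p(g(9), -889)/(-6458206) = -1*(-889)/(-6458206) = 889*(-1/6458206) = -889/6458206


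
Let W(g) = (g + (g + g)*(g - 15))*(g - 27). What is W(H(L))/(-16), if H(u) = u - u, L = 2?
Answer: 0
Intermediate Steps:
H(u) = 0
W(g) = (-27 + g)*(g + 2*g*(-15 + g)) (W(g) = (g + (2*g)*(-15 + g))*(-27 + g) = (g + 2*g*(-15 + g))*(-27 + g) = (-27 + g)*(g + 2*g*(-15 + g)))
W(H(L))/(-16) = (0*(783 - 83*0 + 2*0²))/(-16) = (0*(783 + 0 + 2*0))*(-1/16) = (0*(783 + 0 + 0))*(-1/16) = (0*783)*(-1/16) = 0*(-1/16) = 0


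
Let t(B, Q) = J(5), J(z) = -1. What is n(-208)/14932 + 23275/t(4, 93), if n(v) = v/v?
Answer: -347542299/14932 ≈ -23275.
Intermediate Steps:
n(v) = 1
t(B, Q) = -1
n(-208)/14932 + 23275/t(4, 93) = 1/14932 + 23275/(-1) = 1*(1/14932) + 23275*(-1) = 1/14932 - 23275 = -347542299/14932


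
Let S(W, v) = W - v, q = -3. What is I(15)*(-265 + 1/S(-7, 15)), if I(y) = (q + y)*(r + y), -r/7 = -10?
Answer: -2973810/11 ≈ -2.7035e+5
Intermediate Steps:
r = 70 (r = -7*(-10) = 70)
I(y) = (-3 + y)*(70 + y)
I(15)*(-265 + 1/S(-7, 15)) = (-210 + 15² + 67*15)*(-265 + 1/(-7 - 1*15)) = (-210 + 225 + 1005)*(-265 + 1/(-7 - 15)) = 1020*(-265 + 1/(-22)) = 1020*(-265 - 1/22) = 1020*(-5831/22) = -2973810/11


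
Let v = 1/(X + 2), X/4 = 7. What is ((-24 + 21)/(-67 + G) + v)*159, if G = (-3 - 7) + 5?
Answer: 477/40 ≈ 11.925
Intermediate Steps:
G = -5 (G = -10 + 5 = -5)
X = 28 (X = 4*7 = 28)
v = 1/30 (v = 1/(28 + 2) = 1/30 ≈ 0.033333)
((-24 + 21)/(-67 + G) + v)*159 = ((-24 + 21)/(-67 - 5) + 1/30)*159 = (-3/(-72) + 1/30)*159 = (-3*(-1/72) + 1/30)*159 = (1/24 + 1/30)*159 = (3/40)*159 = 477/40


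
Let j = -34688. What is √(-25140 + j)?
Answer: 2*I*√14957 ≈ 244.6*I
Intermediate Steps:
√(-25140 + j) = √(-25140 - 34688) = √(-59828) = 2*I*√14957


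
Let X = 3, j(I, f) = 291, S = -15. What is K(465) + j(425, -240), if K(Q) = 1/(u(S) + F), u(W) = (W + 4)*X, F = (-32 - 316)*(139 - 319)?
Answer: 18218638/62607 ≈ 291.00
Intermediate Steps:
F = 62640 (F = -348*(-180) = 62640)
u(W) = 12 + 3*W (u(W) = (W + 4)*3 = (4 + W)*3 = 12 + 3*W)
K(Q) = 1/62607 (K(Q) = 1/((12 + 3*(-15)) + 62640) = 1/((12 - 45) + 62640) = 1/(-33 + 62640) = 1/62607)
K(465) + j(425, -240) = 1/62607 + 291 = 18218638/62607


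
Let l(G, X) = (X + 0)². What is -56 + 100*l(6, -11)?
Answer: 12044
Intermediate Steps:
l(G, X) = X²
-56 + 100*l(6, -11) = -56 + 100*(-11)² = -56 + 100*121 = -56 + 12100 = 12044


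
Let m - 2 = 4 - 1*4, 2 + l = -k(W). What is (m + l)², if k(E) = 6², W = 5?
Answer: 1296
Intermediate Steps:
k(E) = 36
l = -38 (l = -2 - 1*36 = -2 - 36 = -38)
m = 2 (m = 2 + (4 - 1*4) = 2 + (4 - 4) = 2 + 0 = 2)
(m + l)² = (2 - 38)² = (-36)² = 1296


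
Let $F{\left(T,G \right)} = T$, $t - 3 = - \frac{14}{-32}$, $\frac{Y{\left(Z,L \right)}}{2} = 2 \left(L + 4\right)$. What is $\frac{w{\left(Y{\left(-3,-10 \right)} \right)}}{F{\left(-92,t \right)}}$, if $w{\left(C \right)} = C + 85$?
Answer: $- \frac{61}{92} \approx -0.66304$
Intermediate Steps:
$Y{\left(Z,L \right)} = 16 + 4 L$ ($Y{\left(Z,L \right)} = 2 \cdot 2 \left(L + 4\right) = 2 \cdot 2 \left(4 + L\right) = 2 \left(8 + 2 L\right) = 16 + 4 L$)
$t = \frac{55}{16}$ ($t = 3 - \frac{14}{-32} = 3 - - \frac{7}{16} = 3 + \frac{7}{16} = \frac{55}{16} \approx 3.4375$)
$w{\left(C \right)} = 85 + C$
$\frac{w{\left(Y{\left(-3,-10 \right)} \right)}}{F{\left(-92,t \right)}} = \frac{85 + \left(16 + 4 \left(-10\right)\right)}{-92} = \left(85 + \left(16 - 40\right)\right) \left(- \frac{1}{92}\right) = \left(85 - 24\right) \left(- \frac{1}{92}\right) = 61 \left(- \frac{1}{92}\right) = - \frac{61}{92}$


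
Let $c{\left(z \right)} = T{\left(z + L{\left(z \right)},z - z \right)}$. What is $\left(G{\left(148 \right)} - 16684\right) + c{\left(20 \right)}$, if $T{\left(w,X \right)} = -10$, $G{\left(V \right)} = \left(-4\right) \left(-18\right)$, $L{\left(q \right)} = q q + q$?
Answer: $-16622$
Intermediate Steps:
$L{\left(q \right)} = q + q^{2}$ ($L{\left(q \right)} = q^{2} + q = q + q^{2}$)
$G{\left(V \right)} = 72$
$c{\left(z \right)} = -10$
$\left(G{\left(148 \right)} - 16684\right) + c{\left(20 \right)} = \left(72 - 16684\right) - 10 = -16612 - 10 = -16622$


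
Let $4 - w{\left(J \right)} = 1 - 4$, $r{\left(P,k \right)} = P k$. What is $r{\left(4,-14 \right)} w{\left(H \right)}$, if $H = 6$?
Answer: $-392$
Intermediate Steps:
$w{\left(J \right)} = 7$ ($w{\left(J \right)} = 4 - \left(1 - 4\right) = 4 - -3 = 4 + 3 = 7$)
$r{\left(4,-14 \right)} w{\left(H \right)} = 4 \left(-14\right) 7 = \left(-56\right) 7 = -392$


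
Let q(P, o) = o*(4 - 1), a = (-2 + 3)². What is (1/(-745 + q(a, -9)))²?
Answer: 1/595984 ≈ 1.6779e-6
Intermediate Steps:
a = 1 (a = 1² = 1)
q(P, o) = 3*o (q(P, o) = o*3 = 3*o)
(1/(-745 + q(a, -9)))² = (1/(-745 + 3*(-9)))² = (1/(-745 - 27))² = (1/(-772))² = (-1/772)² = 1/595984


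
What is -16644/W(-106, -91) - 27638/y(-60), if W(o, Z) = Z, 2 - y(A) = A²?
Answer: 4457155/23387 ≈ 190.58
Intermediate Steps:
y(A) = 2 - A²
-16644/W(-106, -91) - 27638/y(-60) = -16644/(-91) - 27638/(2 - 1*(-60)²) = -16644*(-1/91) - 27638/(2 - 1*3600) = 16644/91 - 27638/(2 - 3600) = 16644/91 - 27638/(-3598) = 16644/91 - 27638*(-1/3598) = 16644/91 + 13819/1799 = 4457155/23387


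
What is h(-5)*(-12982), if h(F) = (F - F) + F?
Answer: 64910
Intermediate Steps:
h(F) = F (h(F) = 0 + F = F)
h(-5)*(-12982) = -5*(-12982) = 64910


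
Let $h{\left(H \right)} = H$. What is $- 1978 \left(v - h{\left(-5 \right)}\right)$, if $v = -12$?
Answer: $13846$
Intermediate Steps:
$- 1978 \left(v - h{\left(-5 \right)}\right) = - 1978 \left(-12 - -5\right) = - 1978 \left(-12 + 5\right) = \left(-1978\right) \left(-7\right) = 13846$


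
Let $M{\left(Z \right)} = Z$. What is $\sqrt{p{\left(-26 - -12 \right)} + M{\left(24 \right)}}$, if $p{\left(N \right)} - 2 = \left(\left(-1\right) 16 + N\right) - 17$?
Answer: $i \sqrt{21} \approx 4.5826 i$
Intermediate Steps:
$p{\left(N \right)} = -31 + N$ ($p{\left(N \right)} = 2 + \left(\left(\left(-1\right) 16 + N\right) - 17\right) = 2 + \left(\left(-16 + N\right) - 17\right) = 2 + \left(-33 + N\right) = -31 + N$)
$\sqrt{p{\left(-26 - -12 \right)} + M{\left(24 \right)}} = \sqrt{\left(-31 - 14\right) + 24} = \sqrt{-45 + 24} = \sqrt{-21} = i \sqrt{21}$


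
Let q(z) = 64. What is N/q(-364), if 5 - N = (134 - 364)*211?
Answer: 48535/64 ≈ 758.36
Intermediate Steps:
N = 48535 (N = 5 - (134 - 364)*211 = 5 - (-230)*211 = 5 - 1*(-48530) = 5 + 48530 = 48535)
N/q(-364) = 48535/64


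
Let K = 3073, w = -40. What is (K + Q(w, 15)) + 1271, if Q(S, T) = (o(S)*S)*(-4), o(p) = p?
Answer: -2056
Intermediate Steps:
Q(S, T) = -4*S² (Q(S, T) = (S*S)*(-4) = S²*(-4) = -4*S²)
(K + Q(w, 15)) + 1271 = (3073 - 4*(-40)²) + 1271 = (3073 - 4*1600) + 1271 = (3073 - 6400) + 1271 = -3327 + 1271 = -2056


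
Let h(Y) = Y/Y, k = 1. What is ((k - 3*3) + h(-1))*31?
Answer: -217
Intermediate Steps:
h(Y) = 1
((k - 3*3) + h(-1))*31 = ((1 - 3*3) + 1)*31 = ((1 - 9) + 1)*31 = (-8 + 1)*31 = -7*31 = -217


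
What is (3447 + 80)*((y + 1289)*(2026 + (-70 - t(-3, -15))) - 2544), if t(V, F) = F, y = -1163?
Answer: 866943654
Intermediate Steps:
(3447 + 80)*((y + 1289)*(2026 + (-70 - t(-3, -15))) - 2544) = (3447 + 80)*((-1163 + 1289)*(2026 + (-70 - 1*(-15))) - 2544) = 3527*(126*(2026 + (-70 + 15)) - 2544) = 3527*(126*(2026 - 55) - 2544) = 3527*(126*1971 - 2544) = 3527*(248346 - 2544) = 3527*245802 = 866943654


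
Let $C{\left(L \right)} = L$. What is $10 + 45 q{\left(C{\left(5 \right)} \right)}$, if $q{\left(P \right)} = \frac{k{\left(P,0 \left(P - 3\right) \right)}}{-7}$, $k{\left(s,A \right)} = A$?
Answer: $10$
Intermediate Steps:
$q{\left(P \right)} = 0$ ($q{\left(P \right)} = \frac{0 \left(P - 3\right)}{-7} = 0 \left(-3 + P\right) \left(- \frac{1}{7}\right) = 0 \left(- \frac{1}{7}\right) = 0$)
$10 + 45 q{\left(C{\left(5 \right)} \right)} = 10 + 45 \cdot 0 = 10 + 0 = 10$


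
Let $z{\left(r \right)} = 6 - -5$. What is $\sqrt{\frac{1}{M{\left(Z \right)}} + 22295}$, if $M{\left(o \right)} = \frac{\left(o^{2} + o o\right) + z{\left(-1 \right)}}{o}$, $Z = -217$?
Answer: $\frac{\sqrt{197791581900682}}{94189} \approx 149.32$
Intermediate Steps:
$z{\left(r \right)} = 11$ ($z{\left(r \right)} = 6 + 5 = 11$)
$M{\left(o \right)} = \frac{11 + 2 o^{2}}{o}$ ($M{\left(o \right)} = \frac{\left(o^{2} + o o\right) + 11}{o} = \frac{\left(o^{2} + o^{2}\right) + 11}{o} = \frac{2 o^{2} + 11}{o} = \frac{11 + 2 o^{2}}{o}$)
$\sqrt{\frac{1}{M{\left(Z \right)}} + 22295} = \sqrt{\frac{1}{2 \left(-217\right) + \frac{11}{-217}} + 22295} = \sqrt{\frac{1}{-434 + 11 \left(- \frac{1}{217}\right)} + 22295} = \sqrt{\frac{1}{-434 - \frac{11}{217}} + 22295} = \sqrt{\frac{1}{- \frac{94189}{217}} + 22295} = \sqrt{- \frac{217}{94189} + 22295} = \sqrt{\frac{2099943538}{94189}} = \frac{\sqrt{197791581900682}}{94189}$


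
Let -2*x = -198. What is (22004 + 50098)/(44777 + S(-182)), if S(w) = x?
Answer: 36051/22438 ≈ 1.6067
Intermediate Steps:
x = 99 (x = -1/2*(-198) = 99)
S(w) = 99
(22004 + 50098)/(44777 + S(-182)) = (22004 + 50098)/(44777 + 99) = 72102/44876 = 72102*(1/44876) = 36051/22438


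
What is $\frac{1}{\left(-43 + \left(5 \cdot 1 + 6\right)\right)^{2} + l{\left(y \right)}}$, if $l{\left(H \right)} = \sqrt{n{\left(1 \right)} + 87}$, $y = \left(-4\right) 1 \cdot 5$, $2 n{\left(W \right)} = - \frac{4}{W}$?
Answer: $\frac{1024}{1048491} - \frac{\sqrt{85}}{1048491} \approx 0.00096785$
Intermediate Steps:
$n{\left(W \right)} = - \frac{2}{W}$ ($n{\left(W \right)} = \frac{\left(-4\right) \frac{1}{W}}{2} = - \frac{2}{W}$)
$y = -20$ ($y = \left(-4\right) 5 = -20$)
$l{\left(H \right)} = \sqrt{85}$ ($l{\left(H \right)} = \sqrt{- \frac{2}{1} + 87} = \sqrt{\left(-2\right) 1 + 87} = \sqrt{-2 + 87} = \sqrt{85}$)
$\frac{1}{\left(-43 + \left(5 \cdot 1 + 6\right)\right)^{2} + l{\left(y \right)}} = \frac{1}{\left(-43 + \left(5 \cdot 1 + 6\right)\right)^{2} + \sqrt{85}} = \frac{1}{\left(-43 + \left(5 + 6\right)\right)^{2} + \sqrt{85}} = \frac{1}{\left(-43 + 11\right)^{2} + \sqrt{85}} = \frac{1}{\left(-32\right)^{2} + \sqrt{85}} = \frac{1}{1024 + \sqrt{85}}$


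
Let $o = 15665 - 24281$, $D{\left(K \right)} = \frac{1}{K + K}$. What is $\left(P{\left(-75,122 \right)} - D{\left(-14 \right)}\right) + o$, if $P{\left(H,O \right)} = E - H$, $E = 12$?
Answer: $- \frac{238811}{28} \approx -8529.0$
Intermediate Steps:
$P{\left(H,O \right)} = 12 - H$
$D{\left(K \right)} = \frac{1}{2 K}$
$o = -8616$
$\left(P{\left(-75,122 \right)} - D{\left(-14 \right)}\right) + o = \left(\left(12 - -75\right) - \frac{1}{2 \left(-14\right)}\right) - 8616 = \left(\left(12 + 75\right) - \frac{1}{2} \left(- \frac{1}{14}\right)\right) - 8616 = \left(87 - - \frac{1}{28}\right) - 8616 = \left(87 + \frac{1}{28}\right) - 8616 = \frac{2437}{28} - 8616 = - \frac{238811}{28}$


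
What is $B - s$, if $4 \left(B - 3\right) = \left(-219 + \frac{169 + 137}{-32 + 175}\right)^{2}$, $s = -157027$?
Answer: $\frac{13806108001}{81796} \approx 1.6879 \cdot 10^{5}$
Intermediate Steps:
$B = \frac{961927509}{81796}$ ($B = 3 + \frac{\left(-219 + \frac{169 + 137}{-32 + 175}\right)^{2}}{4} = 3 + \frac{\left(-219 + \frac{306}{143}\right)^{2}}{4} = 3 + \frac{\left(- \frac{31011}{143}\right)^{2}}{4} = 3 + \frac{1}{4} \cdot \frac{961682121}{20449} = 3 + \frac{961682121}{81796} = \frac{961927509}{81796} \approx 11760.0$)
$B - s = \frac{961927509}{81796} - -157027 = \frac{961927509}{81796} + 157027 = \frac{13806108001}{81796}$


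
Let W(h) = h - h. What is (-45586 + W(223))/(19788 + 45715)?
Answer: -45586/65503 ≈ -0.69594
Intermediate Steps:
W(h) = 0
(-45586 + W(223))/(19788 + 45715) = (-45586 + 0)/(19788 + 45715) = -45586/65503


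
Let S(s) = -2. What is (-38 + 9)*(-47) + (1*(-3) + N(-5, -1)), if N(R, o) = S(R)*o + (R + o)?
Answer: 1356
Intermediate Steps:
N(R, o) = R - o (N(R, o) = -2*o + (R + o) = R - o)
(-38 + 9)*(-47) + (1*(-3) + N(-5, -1)) = (-38 + 9)*(-47) + (1*(-3) + (-5 - 1*(-1))) = -29*(-47) + (-3 + (-5 + 1)) = 1363 + (-3 - 4) = 1363 - 7 = 1356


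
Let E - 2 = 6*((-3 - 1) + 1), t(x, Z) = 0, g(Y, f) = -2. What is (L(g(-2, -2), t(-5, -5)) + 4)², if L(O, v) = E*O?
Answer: 1296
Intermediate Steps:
E = -16 (E = 2 + 6*((-3 - 1) + 1) = 2 + 6*(-4 + 1) = 2 + 6*(-3) = 2 - 18 = -16)
L(O, v) = -16*O
(L(g(-2, -2), t(-5, -5)) + 4)² = (-16*(-2) + 4)² = (32 + 4)² = 36² = 1296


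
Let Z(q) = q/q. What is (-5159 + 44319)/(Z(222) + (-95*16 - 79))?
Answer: -19580/799 ≈ -24.506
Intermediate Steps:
Z(q) = 1
(-5159 + 44319)/(Z(222) + (-95*16 - 79)) = (-5159 + 44319)/(1 + (-95*16 - 79)) = 39160/(1 + (-1520 - 79)) = 39160/(1 - 1599) = 39160/(-1598) = 39160*(-1/1598) = -19580/799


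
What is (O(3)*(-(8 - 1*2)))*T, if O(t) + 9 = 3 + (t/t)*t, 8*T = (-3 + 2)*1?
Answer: -9/4 ≈ -2.2500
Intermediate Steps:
T = -⅛ (T = ((-3 + 2)*1)/8 = (-1*1)/8 = (⅛)*(-1) = -⅛ ≈ -0.12500)
O(t) = -6 + t (O(t) = -9 + (3 + (t/t)*t) = -9 + (3 + 1*t) = -9 + (3 + t) = -6 + t)
(O(3)*(-(8 - 1*2)))*T = ((-6 + 3)*(-(8 - 1*2)))*(-⅛) = -(-3)*(8 - 2)*(-⅛) = -(-3)*6*(-⅛) = -3*(-6)*(-⅛) = 18*(-⅛) = -9/4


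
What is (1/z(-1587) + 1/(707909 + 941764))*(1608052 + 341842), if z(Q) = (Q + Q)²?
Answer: 2400804223/1745354034 ≈ 1.3755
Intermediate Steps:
z(Q) = 4*Q² (z(Q) = (2*Q)² = 4*Q²)
(1/z(-1587) + 1/(707909 + 941764))*(1608052 + 341842) = (1/(4*(-1587)²) + 1/(707909 + 941764))*(1608052 + 341842) = (1/(4*2518569) + 1/1649673)*1949894 = (1/10074276 + 1/1649673)*1949894 = (1302661/1846584567972)*1949894 = 2400804223/1745354034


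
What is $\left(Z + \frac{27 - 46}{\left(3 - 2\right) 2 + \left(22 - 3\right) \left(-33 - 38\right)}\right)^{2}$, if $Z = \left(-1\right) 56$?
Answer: $\frac{5687120569}{1814409} \approx 3134.4$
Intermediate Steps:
$Z = -56$
$\left(Z + \frac{27 - 46}{\left(3 - 2\right) 2 + \left(22 - 3\right) \left(-33 - 38\right)}\right)^{2} = \left(-56 + \frac{27 - 46}{\left(3 - 2\right) 2 + \left(22 - 3\right) \left(-33 - 38\right)}\right)^{2} = \left(-56 - \frac{19}{1 \cdot 2 + 19 \left(-71\right)}\right)^{2} = \left(-56 - \frac{19}{2 - 1349}\right)^{2} = \left(-56 - \frac{19}{-1347}\right)^{2} = \left(-56 - - \frac{19}{1347}\right)^{2} = \left(-56 + \frac{19}{1347}\right)^{2} = \left(- \frac{75413}{1347}\right)^{2} = \frac{5687120569}{1814409}$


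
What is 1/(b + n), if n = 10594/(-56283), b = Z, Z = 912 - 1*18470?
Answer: -56283/988227508 ≈ -5.6953e-5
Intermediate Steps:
Z = -17558 (Z = 912 - 18470 = -17558)
b = -17558
n = -10594/56283 (n = 10594*(-1/56283) = -10594/56283 ≈ -0.18823)
1/(b + n) = 1/(-17558 - 10594/56283) = 1/(-988227508/56283) = -56283/988227508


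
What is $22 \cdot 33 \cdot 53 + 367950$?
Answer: $406428$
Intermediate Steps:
$22 \cdot 33 \cdot 53 + 367950 = 726 \cdot 53 + 367950 = 38478 + 367950 = 406428$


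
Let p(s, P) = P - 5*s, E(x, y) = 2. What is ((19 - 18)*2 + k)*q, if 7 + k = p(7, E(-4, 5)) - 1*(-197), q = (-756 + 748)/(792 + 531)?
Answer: -424/441 ≈ -0.96145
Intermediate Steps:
q = -8/1323 ≈ -0.0060469
k = 157 (k = -7 + ((2 - 5*7) - 1*(-197)) = -7 + ((2 - 35) + 197) = -7 + (-33 + 197) = -7 + 164 = 157)
((19 - 18)*2 + k)*q = ((19 - 18)*2 + 157)*(-8/1323) = (1*2 + 157)*(-8/1323) = (2 + 157)*(-8/1323) = 159*(-8/1323) = -424/441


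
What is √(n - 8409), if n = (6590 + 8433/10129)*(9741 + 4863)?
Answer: 3*√1097146930206691/10129 ≈ 9810.4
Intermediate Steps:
n = 974941761972/10129 (n = (6590 + 8433*(1/10129))*14604 = (6590 + 8433/10129)*14604 = (66758543/10129)*14604 = 974941761972/10129 ≈ 9.6253e+7)
√(n - 8409) = √(974941761972/10129 - 8409) = √(974856587211/10129) = 3*√1097146930206691/10129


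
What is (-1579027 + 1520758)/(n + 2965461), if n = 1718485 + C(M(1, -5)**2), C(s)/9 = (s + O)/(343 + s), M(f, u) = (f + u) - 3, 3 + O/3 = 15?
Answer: -22841448/1836107597 ≈ -0.012440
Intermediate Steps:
O = 36 (O = -9 + 3*15 = -9 + 45 = 36)
M(f, u) = -3 + f + u
C(s) = 9*(36 + s)/(343 + s) (C(s) = 9*((s + 36)/(343 + s)) = 9*((36 + s)/(343 + s)) = 9*(36 + s)/(343 + s))
n = 673646885/392 (n = 1718485 + 9*(36 + (-3 + 1 - 5)**2)/(343 + (-3 + 1 - 5)**2) = 1718485 + 9*(36 + (-7)**2)/(343 + (-7)**2) = 1718485 + 9*(36 + 49)/(343 + 49) = 1718485 + 9*85/392 = 1718485 + 9*(1/392)*85 = 1718485 + 765/392 = 673646885/392 ≈ 1.7185e+6)
(-1579027 + 1520758)/(n + 2965461) = (-1579027 + 1520758)/(673646885/392 + 2965461) = -58269/1836107597/392 = -58269*392/1836107597 = -22841448/1836107597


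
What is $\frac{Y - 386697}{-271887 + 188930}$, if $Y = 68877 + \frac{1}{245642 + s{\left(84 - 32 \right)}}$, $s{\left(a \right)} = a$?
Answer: $\frac{78086467079}{20382037158} \approx 3.8311$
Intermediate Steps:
$Y = \frac{16922665639}{245694}$ ($Y = 68877 + \frac{1}{245642 + \left(84 - 32\right)} = 68877 + \frac{1}{245642 + 52} = 68877 + \frac{1}{245694} = \frac{16922665639}{245694} \approx 68877.0$)
$\frac{Y - 386697}{-271887 + 188930} = \frac{\frac{16922665639}{245694} - 386697}{-271887 + 188930} = - \frac{78086467079}{245694 \left(-82957\right)} = \left(- \frac{78086467079}{245694}\right) \left(- \frac{1}{82957}\right) = \frac{78086467079}{20382037158}$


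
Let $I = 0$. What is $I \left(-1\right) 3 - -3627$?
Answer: $3627$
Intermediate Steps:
$I \left(-1\right) 3 - -3627 = 0 \left(-1\right) 3 - -3627 = 0 \cdot 3 + 3627 = 0 + 3627 = 3627$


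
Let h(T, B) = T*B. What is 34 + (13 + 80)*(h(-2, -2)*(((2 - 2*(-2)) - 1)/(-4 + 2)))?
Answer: -896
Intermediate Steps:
h(T, B) = B*T
34 + (13 + 80)*(h(-2, -2)*(((2 - 2*(-2)) - 1)/(-4 + 2))) = 34 + (13 + 80)*((-2*(-2))*(((2 - 2*(-2)) - 1)/(-4 + 2))) = 34 + 93*(4*(((2 + 4) - 1)/(-2))) = 34 + 93*(4*((6 - 1)*(-½))) = 34 + 93*(4*(5*(-½))) = 34 + 93*(4*(-5/2)) = 34 + 93*(-10) = 34 - 930 = -896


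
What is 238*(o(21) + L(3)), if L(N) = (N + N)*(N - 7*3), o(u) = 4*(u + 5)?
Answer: -952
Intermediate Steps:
o(u) = 20 + 4*u (o(u) = 4*(5 + u) = 20 + 4*u)
L(N) = 2*N*(-21 + N) (L(N) = (2*N)*(N - 21) = (2*N)*(-21 + N) = 2*N*(-21 + N))
238*(o(21) + L(3)) = 238*((20 + 4*21) + 2*3*(-21 + 3)) = 238*((20 + 84) + 2*3*(-18)) = 238*(104 - 108) = 238*(-4) = -952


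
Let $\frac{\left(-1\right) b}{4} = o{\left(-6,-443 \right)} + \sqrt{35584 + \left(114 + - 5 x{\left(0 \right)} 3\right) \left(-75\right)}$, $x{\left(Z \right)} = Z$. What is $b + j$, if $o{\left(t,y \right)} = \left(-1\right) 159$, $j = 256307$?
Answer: $256943 - 4 \sqrt{27034} \approx 2.5629 \cdot 10^{5}$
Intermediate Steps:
$o{\left(t,y \right)} = -159$
$b = 636 - 4 \sqrt{27034}$ ($b = - 4 \left(-159 + \sqrt{35584 + \left(114 + \left(-5\right) 0 \cdot 3\right) \left(-75\right)}\right) = - 4 \left(-159 + \sqrt{35584 + \left(114 + 0 \cdot 3\right) \left(-75\right)}\right) = - 4 \left(-159 + \sqrt{35584 + \left(114 + 0\right) \left(-75\right)}\right) = - 4 \left(-159 + \sqrt{35584 + 114 \left(-75\right)}\right) = - 4 \left(-159 + \sqrt{35584 - 8550}\right) = - 4 \left(-159 + \sqrt{27034}\right) = 636 - 4 \sqrt{27034} \approx -21.681$)
$b + j = \left(636 - 4 \sqrt{27034}\right) + 256307 = 256943 - 4 \sqrt{27034}$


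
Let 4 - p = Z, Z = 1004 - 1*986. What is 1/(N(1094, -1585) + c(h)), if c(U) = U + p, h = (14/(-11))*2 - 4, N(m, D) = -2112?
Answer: -11/23458 ≈ -0.00046892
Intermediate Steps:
Z = 18 (Z = 1004 - 986 = 18)
p = -14 (p = 4 - 1*18 = 4 - 18 = -14)
h = -72/11 (h = (14*(-1/11))*2 - 4 = -14/11*2 - 4 = -28/11 - 4 = -72/11 ≈ -6.5455)
c(U) = -14 + U (c(U) = U - 14 = -14 + U)
1/(N(1094, -1585) + c(h)) = 1/(-2112 + (-14 - 72/11)) = 1/(-2112 - 226/11) = 1/(-23458/11) = -11/23458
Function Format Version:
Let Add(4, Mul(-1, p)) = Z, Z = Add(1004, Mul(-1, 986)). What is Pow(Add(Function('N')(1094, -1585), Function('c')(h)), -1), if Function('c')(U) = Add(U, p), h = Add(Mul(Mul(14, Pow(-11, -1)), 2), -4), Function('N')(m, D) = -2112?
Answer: Rational(-11, 23458) ≈ -0.00046892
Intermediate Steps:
Z = 18 (Z = Add(1004, -986) = 18)
p = -14 (p = Add(4, Mul(-1, 18)) = Add(4, -18) = -14)
h = Rational(-72, 11) (h = Add(Mul(Mul(14, Rational(-1, 11)), 2), -4) = Add(Mul(Rational(-14, 11), 2), -4) = Add(Rational(-28, 11), -4) = Rational(-72, 11) ≈ -6.5455)
Function('c')(U) = Add(-14, U) (Function('c')(U) = Add(U, -14) = Add(-14, U))
Pow(Add(Function('N')(1094, -1585), Function('c')(h)), -1) = Pow(Add(-2112, Add(-14, Rational(-72, 11))), -1) = Pow(Add(-2112, Rational(-226, 11)), -1) = Pow(Rational(-23458, 11), -1) = Rational(-11, 23458)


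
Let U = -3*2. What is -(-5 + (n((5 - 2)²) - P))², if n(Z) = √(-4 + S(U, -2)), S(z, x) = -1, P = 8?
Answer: -164 + 26*I*√5 ≈ -164.0 + 58.138*I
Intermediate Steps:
U = -6
n(Z) = I*√5 (n(Z) = √(-4 - 1) = √(-5) = I*√5)
-(-5 + (n((5 - 2)²) - P))² = -(-5 + (I*√5 - 1*8))² = -(-5 + (I*√5 - 8))² = -(-5 + (-8 + I*√5))² = -(-13 + I*√5)²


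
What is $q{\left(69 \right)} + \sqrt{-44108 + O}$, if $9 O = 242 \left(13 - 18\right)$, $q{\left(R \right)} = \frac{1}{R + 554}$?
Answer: $\frac{1}{623} + \frac{i \sqrt{398182}}{3} \approx 0.0016051 + 210.34 i$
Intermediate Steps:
$q{\left(R \right)} = \frac{1}{554 + R}$
$O = - \frac{1210}{9}$ ($O = \frac{242 \left(13 - 18\right)}{9} = \frac{242 \left(-5\right)}{9} = \frac{1}{9} \left(-1210\right) = - \frac{1210}{9} \approx -134.44$)
$q{\left(69 \right)} + \sqrt{-44108 + O} = \frac{1}{554 + 69} + \sqrt{-44108 - \frac{1210}{9}} = \frac{1}{623} + \sqrt{- \frac{398182}{9}} = \frac{1}{623} + \frac{i \sqrt{398182}}{3}$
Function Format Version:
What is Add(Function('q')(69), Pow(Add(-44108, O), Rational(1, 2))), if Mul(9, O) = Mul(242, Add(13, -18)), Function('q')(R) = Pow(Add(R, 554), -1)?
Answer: Add(Rational(1, 623), Mul(Rational(1, 3), I, Pow(398182, Rational(1, 2)))) ≈ Add(0.0016051, Mul(210.34, I))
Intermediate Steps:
Function('q')(R) = Pow(Add(554, R), -1)
O = Rational(-1210, 9) (O = Mul(Rational(1, 9), Mul(242, Add(13, -18))) = Mul(Rational(1, 9), Mul(242, -5)) = Mul(Rational(1, 9), -1210) = Rational(-1210, 9) ≈ -134.44)
Add(Function('q')(69), Pow(Add(-44108, O), Rational(1, 2))) = Add(Pow(Add(554, 69), -1), Pow(Add(-44108, Rational(-1210, 9)), Rational(1, 2))) = Add(Pow(623, -1), Pow(Rational(-398182, 9), Rational(1, 2))) = Add(Rational(1, 623), Mul(Rational(1, 3), I, Pow(398182, Rational(1, 2))))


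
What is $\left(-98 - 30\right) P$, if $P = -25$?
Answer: $3200$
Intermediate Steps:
$\left(-98 - 30\right) P = \left(-98 - 30\right) \left(-25\right) = \left(-128\right) \left(-25\right) = 3200$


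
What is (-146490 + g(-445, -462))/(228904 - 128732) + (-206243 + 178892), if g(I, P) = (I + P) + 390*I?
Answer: -2740125319/100172 ≈ -27354.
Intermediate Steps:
g(I, P) = P + 391*I
(-146490 + g(-445, -462))/(228904 - 128732) + (-206243 + 178892) = (-146490 + (-462 + 391*(-445)))/(228904 - 128732) + (-206243 + 178892) = (-146490 + (-462 - 173995))/100172 - 27351 = (-146490 - 174457)*(1/100172) - 27351 = -320947*1/100172 - 27351 = -320947/100172 - 27351 = -2740125319/100172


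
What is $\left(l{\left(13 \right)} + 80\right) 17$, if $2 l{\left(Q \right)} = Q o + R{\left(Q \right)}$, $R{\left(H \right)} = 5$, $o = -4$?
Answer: $\frac{1921}{2} \approx 960.5$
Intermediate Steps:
$l{\left(Q \right)} = \frac{5}{2} - 2 Q$ ($l{\left(Q \right)} = \frac{Q \left(-4\right) + 5}{2} = \frac{- 4 Q + 5}{2} = \frac{5 - 4 Q}{2} = \frac{5}{2} - 2 Q$)
$\left(l{\left(13 \right)} + 80\right) 17 = \left(\left(\frac{5}{2} - 26\right) + 80\right) 17 = \left(- \frac{47}{2} + 80\right) 17 = \frac{113}{2} \cdot 17 = \frac{1921}{2}$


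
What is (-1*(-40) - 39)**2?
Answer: 1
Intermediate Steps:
(-1*(-40) - 39)**2 = (40 - 39)**2 = 1**2 = 1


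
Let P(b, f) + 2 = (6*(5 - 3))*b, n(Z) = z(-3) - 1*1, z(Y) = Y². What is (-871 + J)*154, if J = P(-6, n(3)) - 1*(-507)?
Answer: -67452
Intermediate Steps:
n(Z) = 8 (n(Z) = (-3)² - 1*1 = 9 - 1 = 8)
P(b, f) = -2 + 12*b (P(b, f) = -2 + (6*(5 - 3))*b = -2 + (6*2)*b = -2 + 12*b)
J = 433 (J = (-2 + 12*(-6)) - 1*(-507) = (-2 - 72) + 507 = -74 + 507 = 433)
(-871 + J)*154 = (-871 + 433)*154 = -438*154 = -67452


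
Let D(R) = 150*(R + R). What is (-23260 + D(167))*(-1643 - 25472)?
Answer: -727766600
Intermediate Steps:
D(R) = 300*R (D(R) = 150*(2*R) = 300*R)
(-23260 + D(167))*(-1643 - 25472) = (-23260 + 300*167)*(-1643 - 25472) = (-23260 + 50100)*(-27115) = 26840*(-27115) = -727766600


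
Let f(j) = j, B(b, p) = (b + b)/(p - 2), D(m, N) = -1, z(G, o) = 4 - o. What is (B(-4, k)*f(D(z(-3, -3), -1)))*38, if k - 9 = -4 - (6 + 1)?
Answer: -76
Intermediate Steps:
k = -2 (k = 9 + (-4 - (6 + 1)) = 9 + (-4 - 1*7) = 9 + (-4 - 7) = 9 - 11 = -2)
B(b, p) = 2*b/(-2 + p) (B(b, p) = (2*b)/(-2 + p) = 2*b/(-2 + p))
(B(-4, k)*f(D(z(-3, -3), -1)))*38 = ((2*(-4)/(-2 - 2))*(-1))*38 = ((2*(-4)/(-4))*(-1))*38 = ((2*(-4)*(-¼))*(-1))*38 = (2*(-1))*38 = -2*38 = -76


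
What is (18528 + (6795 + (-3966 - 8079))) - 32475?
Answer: -19197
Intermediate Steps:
(18528 + (6795 + (-3966 - 8079))) - 32475 = (18528 + (6795 - 12045)) - 32475 = (18528 - 5250) - 32475 = 13278 - 32475 = -19197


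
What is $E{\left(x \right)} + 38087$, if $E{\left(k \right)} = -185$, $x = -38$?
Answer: $37902$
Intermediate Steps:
$E{\left(x \right)} + 38087 = -185 + 38087 = 37902$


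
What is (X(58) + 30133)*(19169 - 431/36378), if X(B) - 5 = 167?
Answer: 21132569012555/36378 ≈ 5.8092e+8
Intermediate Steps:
X(B) = 172 (X(B) = 5 + 167 = 172)
(X(58) + 30133)*(19169 - 431/36378) = (172 + 30133)*(19169 - 431/36378) = 30305*(19169 - 431*1/36378) = 30305*(19169 - 431/36378) = 30305*(697329451/36378) = 21132569012555/36378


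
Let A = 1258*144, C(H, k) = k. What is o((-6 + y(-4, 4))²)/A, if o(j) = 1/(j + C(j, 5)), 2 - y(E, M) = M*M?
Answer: 1/73366560 ≈ 1.3630e-8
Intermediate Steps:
y(E, M) = 2 - M² (y(E, M) = 2 - M*M = 2 - M²)
o(j) = 1/(5 + j) (o(j) = 1/(j + 5) = 1/(5 + j))
A = 181152
o((-6 + y(-4, 4))²)/A = 1/((5 + (-6 + (2 - 1*4²))²)*181152) = (1/181152)/(5 + (-6 + (2 - 1*16))²) = (1/181152)/(5 + (-6 + (2 - 16))²) = (1/181152)/(5 + (-6 - 14)²) = (1/181152)/(5 + (-20)²) = (1/181152)/(5 + 400) = (1/181152)/405 = (1/405)*(1/181152) = 1/73366560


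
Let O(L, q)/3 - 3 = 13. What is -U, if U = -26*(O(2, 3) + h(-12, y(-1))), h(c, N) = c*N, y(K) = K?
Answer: 1560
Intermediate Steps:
O(L, q) = 48 (O(L, q) = 9 + 3*13 = 9 + 39 = 48)
h(c, N) = N*c
U = -1560 (U = -26*(48 - 1*(-12)) = -26*(48 + 12) = -26*60 = -1560)
-U = -1*(-1560) = 1560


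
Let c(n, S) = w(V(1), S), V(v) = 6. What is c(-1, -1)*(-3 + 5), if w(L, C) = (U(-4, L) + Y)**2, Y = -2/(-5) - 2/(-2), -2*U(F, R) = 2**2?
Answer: 18/25 ≈ 0.72000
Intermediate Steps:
U(F, R) = -2 (U(F, R) = -1/2*2**2 = -1/2*4 = -2)
Y = 7/5 (Y = -2*(-1/5) - 2*(-1/2) = 2/5 + 1 = 7/5 ≈ 1.4000)
w(L, C) = 9/25 (w(L, C) = (-2 + 7/5)**2 = (-3/5)**2 = 9/25)
c(n, S) = 9/25
c(-1, -1)*(-3 + 5) = 9*(-3 + 5)/25 = (9/25)*2 = 18/25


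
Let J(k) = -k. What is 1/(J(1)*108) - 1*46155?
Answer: -4984741/108 ≈ -46155.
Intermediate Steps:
1/(J(1)*108) - 1*46155 = 1/(-1*1*108) - 1*46155 = 1/(-1*108) - 46155 = 1/(-108) - 46155 = -1/108 - 46155 = -4984741/108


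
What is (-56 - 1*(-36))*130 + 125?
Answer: -2475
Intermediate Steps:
(-56 - 1*(-36))*130 + 125 = (-56 + 36)*130 + 125 = -20*130 + 125 = -2600 + 125 = -2475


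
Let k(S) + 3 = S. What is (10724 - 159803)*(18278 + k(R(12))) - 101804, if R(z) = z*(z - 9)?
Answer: -2729887373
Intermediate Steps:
R(z) = z*(-9 + z)
k(S) = -3 + S
(10724 - 159803)*(18278 + k(R(12))) - 101804 = (10724 - 159803)*(18278 + (-3 + 12*(-9 + 12))) - 101804 = -149079*(18278 + (-3 + 12*3)) - 101804 = -149079*(18278 + (-3 + 36)) - 101804 = -149079*(18278 + 33) - 101804 = -149079*18311 - 101804 = -2729785569 - 101804 = -2729887373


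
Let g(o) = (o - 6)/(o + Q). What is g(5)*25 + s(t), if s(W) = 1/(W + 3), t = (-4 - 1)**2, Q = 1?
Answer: -347/84 ≈ -4.1310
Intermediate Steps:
t = 25 (t = (-5)**2 = 25)
s(W) = 1/(3 + W)
g(o) = (-6 + o)/(1 + o) (g(o) = (o - 6)/(o + 1) = (-6 + o)/(1 + o))
g(5)*25 + s(t) = ((-6 + 5)/(1 + 5))*25 + 1/(3 + 25) = (-1/6)*25 + 1/28 = ((1/6)*(-1))*25 + 1/28 = -1/6*25 + 1/28 = -25/6 + 1/28 = -347/84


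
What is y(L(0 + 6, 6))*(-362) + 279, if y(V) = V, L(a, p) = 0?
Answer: 279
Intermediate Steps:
y(L(0 + 6, 6))*(-362) + 279 = 0*(-362) + 279 = 0 + 279 = 279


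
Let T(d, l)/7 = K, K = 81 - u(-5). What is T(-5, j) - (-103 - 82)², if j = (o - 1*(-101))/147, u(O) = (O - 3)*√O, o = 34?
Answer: -33658 + 56*I*√5 ≈ -33658.0 + 125.22*I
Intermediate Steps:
u(O) = √O*(-3 + O) (u(O) = (-3 + O)*√O = √O*(-3 + O))
j = 45/49 (j = (34 - 1*(-101))/147 = (34 + 101)*(1/147) = 135*(1/147) = 45/49 ≈ 0.91837)
K = 81 + 8*I*√5 (K = 81 - √(-5)*(-3 - 5) = 81 - I*√5*(-8) = 81 - (-8)*I*√5 = 81 + 8*I*√5 ≈ 81.0 + 17.889*I)
T(d, l) = 567 + 56*I*√5 (T(d, l) = 7*(81 + 8*I*√5) = 567 + 56*I*√5)
T(-5, j) - (-103 - 82)² = (567 + 56*I*√5) - (-103 - 82)² = (567 + 56*I*√5) - 1*(-185)² = (567 + 56*I*√5) - 1*34225 = (567 + 56*I*√5) - 34225 = -33658 + 56*I*√5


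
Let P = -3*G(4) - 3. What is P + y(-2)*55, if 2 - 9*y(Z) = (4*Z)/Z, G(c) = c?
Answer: -245/9 ≈ -27.222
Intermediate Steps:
y(Z) = -2/9 (y(Z) = 2/9 - 4*Z/(9*Z) = 2/9 - 1/9*4 = 2/9 - 4/9 = -2/9)
P = -15 (P = -3*4 - 3 = -12 - 3 = -15)
P + y(-2)*55 = -15 - 2/9*55 = -15 - 110/9 = -245/9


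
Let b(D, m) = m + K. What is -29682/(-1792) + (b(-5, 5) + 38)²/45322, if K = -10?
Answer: 336799773/20304256 ≈ 16.588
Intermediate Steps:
b(D, m) = -10 + m (b(D, m) = m - 10 = -10 + m)
-29682/(-1792) + (b(-5, 5) + 38)²/45322 = -29682/(-1792) + ((-10 + 5) + 38)²/45322 = -29682*(-1/1792) + (-5 + 38)²*(1/45322) = 14841/896 + 33²*(1/45322) = 14841/896 + 1089*(1/45322) = 14841/896 + 1089/45322 = 336799773/20304256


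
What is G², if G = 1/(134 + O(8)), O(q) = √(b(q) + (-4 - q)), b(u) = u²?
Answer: 2251/40069152 - 67*√13/40069152 ≈ 5.0149e-5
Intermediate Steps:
O(q) = √(-4 + q² - q) (O(q) = √(q² + (-4 - q)) = √(-4 + q² - q))
G = 1/(134 + 2*√13) (G = 1/(134 + √(-4 + 8² - 1*8)) = 1/(134 + √(-4 + 64 - 8)) = 1/(134 + √52) = 1/(134 + 2*√13) ≈ 0.0070816)
G² = (67/8952 - √13/8952)²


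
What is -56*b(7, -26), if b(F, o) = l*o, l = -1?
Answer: -1456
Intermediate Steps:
b(F, o) = -o
-56*b(7, -26) = -(-56)*(-26) = -56*26 = -1456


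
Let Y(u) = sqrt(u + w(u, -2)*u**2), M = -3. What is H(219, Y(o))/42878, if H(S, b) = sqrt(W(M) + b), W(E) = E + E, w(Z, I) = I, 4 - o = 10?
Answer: sqrt(-6 + I*sqrt(78))/42878 ≈ 3.5665e-5 + 6.7346e-5*I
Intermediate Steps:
o = -6 (o = 4 - 1*10 = 4 - 10 = -6)
W(E) = 2*E
Y(u) = sqrt(u - 2*u**2)
H(S, b) = sqrt(-6 + b) (H(S, b) = sqrt(2*(-3) + b) = sqrt(-6 + b))
H(219, Y(o))/42878 = sqrt(-6 + sqrt(-6*(1 - 2*(-6))))/42878 = sqrt(-6 + sqrt(-6*(1 + 12)))*(1/42878) = sqrt(-6 + sqrt(-6*13))*(1/42878) = sqrt(-6 + sqrt(-78))*(1/42878) = sqrt(-6 + I*sqrt(78))*(1/42878) = sqrt(-6 + I*sqrt(78))/42878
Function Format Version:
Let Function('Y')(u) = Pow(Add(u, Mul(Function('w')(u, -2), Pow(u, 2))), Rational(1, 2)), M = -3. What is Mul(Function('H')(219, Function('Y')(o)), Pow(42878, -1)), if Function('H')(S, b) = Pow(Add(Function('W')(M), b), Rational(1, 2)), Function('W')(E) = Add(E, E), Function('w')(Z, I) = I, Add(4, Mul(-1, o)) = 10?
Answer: Mul(Rational(1, 42878), Pow(Add(-6, Mul(I, Pow(78, Rational(1, 2)))), Rational(1, 2))) ≈ Add(3.5665e-5, Mul(6.7346e-5, I))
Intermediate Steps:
o = -6 (o = Add(4, Mul(-1, 10)) = Add(4, -10) = -6)
Function('W')(E) = Mul(2, E)
Function('Y')(u) = Pow(Add(u, Mul(-2, Pow(u, 2))), Rational(1, 2))
Function('H')(S, b) = Pow(Add(-6, b), Rational(1, 2)) (Function('H')(S, b) = Pow(Add(Mul(2, -3), b), Rational(1, 2)) = Pow(Add(-6, b), Rational(1, 2)))
Mul(Function('H')(219, Function('Y')(o)), Pow(42878, -1)) = Mul(Pow(Add(-6, Pow(Mul(-6, Add(1, Mul(-2, -6))), Rational(1, 2))), Rational(1, 2)), Pow(42878, -1)) = Mul(Pow(Add(-6, Pow(Mul(-6, Add(1, 12)), Rational(1, 2))), Rational(1, 2)), Rational(1, 42878)) = Mul(Pow(Add(-6, Pow(Mul(-6, 13), Rational(1, 2))), Rational(1, 2)), Rational(1, 42878)) = Mul(Pow(Add(-6, Pow(-78, Rational(1, 2))), Rational(1, 2)), Rational(1, 42878)) = Mul(Pow(Add(-6, Mul(I, Pow(78, Rational(1, 2)))), Rational(1, 2)), Rational(1, 42878)) = Mul(Rational(1, 42878), Pow(Add(-6, Mul(I, Pow(78, Rational(1, 2)))), Rational(1, 2)))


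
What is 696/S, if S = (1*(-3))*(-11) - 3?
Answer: 116/5 ≈ 23.200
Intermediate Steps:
S = 30 (S = -3*(-11) - 3 = 33 - 3 = 30)
696/S = 696/30 = 696*(1/30) = 116/5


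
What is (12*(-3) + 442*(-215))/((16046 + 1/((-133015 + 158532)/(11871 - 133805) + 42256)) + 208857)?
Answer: -489819730325742/1158794172690995 ≈ -0.42270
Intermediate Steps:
(12*(-3) + 442*(-215))/((16046 + 1/((-133015 + 158532)/(11871 - 133805) + 42256)) + 208857) = (-36 - 95030)/((16046 + 1/(25517/(-121934) + 42256)) + 208857) = -95066/((16046 + 1/(25517*(-1/121934) + 42256)) + 208857) = -95066/((16046 + 1/(-25517/121934 + 42256)) + 208857) = -95066/((16046 + 1/(5152417587/121934)) + 208857) = -95066/((16046 + 121934/5152417587) + 208857) = -95066/(82675692722936/5152417587 + 208857) = -95066/1158794172690995/5152417587 = -95066*5152417587/1158794172690995 = -489819730325742/1158794172690995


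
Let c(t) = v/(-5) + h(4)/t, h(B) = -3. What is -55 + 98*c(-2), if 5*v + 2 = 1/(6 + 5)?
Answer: 27358/275 ≈ 99.484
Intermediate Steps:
v = -21/55 (v = -⅖ + 1/(5*(6 + 5)) = -⅖ + (⅕)/11 = -⅖ + (⅕)*(1/11) = -⅖ + 1/55 = -21/55 ≈ -0.38182)
c(t) = 21/275 - 3/t (c(t) = -21/55/(-5) - 3/t = -21/55*(-⅕) - 3/t = 21/275 - 3/t)
-55 + 98*c(-2) = -55 + 98*(21/275 - 3/(-2)) = -55 + 98*(21/275 - 3*(-½)) = -55 + 98*(21/275 + 3/2) = -55 + 98*(867/550) = -55 + 42483/275 = 27358/275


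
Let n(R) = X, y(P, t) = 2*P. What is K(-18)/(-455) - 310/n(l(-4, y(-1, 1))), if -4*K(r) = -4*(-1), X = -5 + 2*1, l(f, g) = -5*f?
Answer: 141053/1365 ≈ 103.34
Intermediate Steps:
X = -3 (X = -5 + 2 = -3)
K(r) = -1 (K(r) = -(-1)*(-1) = -1/4*4 = -1)
n(R) = -3
K(-18)/(-455) - 310/n(l(-4, y(-1, 1))) = -1/(-455) - 310/(-3) = -1*(-1/455) - 310*(-1/3) = 1/455 + 310/3 = 141053/1365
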